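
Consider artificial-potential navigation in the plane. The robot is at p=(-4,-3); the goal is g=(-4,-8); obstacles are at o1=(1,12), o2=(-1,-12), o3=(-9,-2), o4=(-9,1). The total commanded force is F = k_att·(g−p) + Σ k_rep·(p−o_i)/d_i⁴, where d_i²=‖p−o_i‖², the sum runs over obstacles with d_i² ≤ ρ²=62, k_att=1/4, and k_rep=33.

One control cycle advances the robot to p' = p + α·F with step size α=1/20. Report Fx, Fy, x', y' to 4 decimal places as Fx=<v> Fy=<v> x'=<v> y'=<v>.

Fx=0.3422 Fy=-1.3773 x'=-3.9829 y'=-3.0689

F_att = 1/4·(g−p) = 1/4·(0,-5) = (0.0000,-1.2500)
o1: d²=250 > ρ²=62 → inactive
o2: d²=90 > ρ²=62 → inactive
o3: d²=26 ≤ ρ²=62; F_rep = 33·(5,-1)/26² = (0.2441,-0.0488)
o4: d²=41 ≤ ρ²=62; F_rep = 33·(5,-4)/41² = (0.0982,-0.0785)
F = F_att + ΣF_rep = (0.3422,-1.3773)
p' = p + 1/20·F = (-3.9829,-3.0689)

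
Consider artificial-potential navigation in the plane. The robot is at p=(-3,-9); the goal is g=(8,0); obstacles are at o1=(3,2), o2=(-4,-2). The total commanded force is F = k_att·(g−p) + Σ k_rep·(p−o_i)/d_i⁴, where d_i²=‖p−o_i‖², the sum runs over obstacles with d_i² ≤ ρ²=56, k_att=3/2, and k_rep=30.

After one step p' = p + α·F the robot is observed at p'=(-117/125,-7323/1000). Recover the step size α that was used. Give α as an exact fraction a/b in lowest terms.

F_att = 3/2·(g−p) = 3/2·(11,9) = (16.5000,13.5000)
o1: d²=157 > ρ²=56 → inactive
o2: d²=50 ≤ ρ²=56; F_rep = 30·(1,-7)/50² = (0.0120,-0.0840)
F = F_att + ΣF_rep = (16.5120,13.4160)
Δp = p'−p = (2.0640,1.6770); α = Δx/Fx = (258/125) / (2064/125) = 1/8
check: Δy/Fy = (1677/1000) / (1677/125) = 1/8 ✓

α = 1/8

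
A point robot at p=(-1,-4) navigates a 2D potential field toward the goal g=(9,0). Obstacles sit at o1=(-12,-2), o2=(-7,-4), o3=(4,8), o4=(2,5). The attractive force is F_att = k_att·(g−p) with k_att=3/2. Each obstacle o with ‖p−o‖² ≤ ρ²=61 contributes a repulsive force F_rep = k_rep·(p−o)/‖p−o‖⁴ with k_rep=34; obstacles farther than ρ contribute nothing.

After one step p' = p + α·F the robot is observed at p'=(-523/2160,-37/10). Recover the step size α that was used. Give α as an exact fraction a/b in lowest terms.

α = 1/20

F_att = 3/2·(g−p) = 3/2·(10,4) = (15.0000,6.0000)
o1: d²=125 > ρ²=61 → inactive
o2: d²=36 ≤ ρ²=61; F_rep = 34·(6,0)/36² = (0.1574,0.0000)
o3: d²=169 > ρ²=61 → inactive
o4: d²=90 > ρ²=61 → inactive
F = F_att + ΣF_rep = (15.1574,6.0000)
Δp = p'−p = (0.7579,0.3000); α = Δx/Fx = (1637/2160) / (1637/108) = 1/20
check: Δy/Fy = (3/10) / (6) = 1/20 ✓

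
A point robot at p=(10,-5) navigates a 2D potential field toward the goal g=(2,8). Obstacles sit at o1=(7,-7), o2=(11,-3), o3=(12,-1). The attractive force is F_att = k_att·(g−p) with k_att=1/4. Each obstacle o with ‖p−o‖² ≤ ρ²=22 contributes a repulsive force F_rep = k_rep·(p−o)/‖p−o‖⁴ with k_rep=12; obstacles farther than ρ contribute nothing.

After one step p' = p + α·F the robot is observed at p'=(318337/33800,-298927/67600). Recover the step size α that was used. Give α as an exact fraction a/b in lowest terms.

α = 1/4

F_att = 1/4·(g−p) = 1/4·(-8,13) = (-2.0000,3.2500)
o1: d²=13 ≤ ρ²=22; F_rep = 12·(3,2)/13² = (0.2130,0.1420)
o2: d²=5 ≤ ρ²=22; F_rep = 12·(-1,-2)/5² = (-0.4800,-0.9600)
o3: d²=20 ≤ ρ²=22; F_rep = 12·(-2,-4)/20² = (-0.0600,-0.1200)
F = F_att + ΣF_rep = (-2.3270,2.3120)
Δp = p'−p = (-0.5817,0.5780); α = Δx/Fx = (-19663/33800) / (-19663/8450) = 1/4
check: Δy/Fy = (39073/67600) / (39073/16900) = 1/4 ✓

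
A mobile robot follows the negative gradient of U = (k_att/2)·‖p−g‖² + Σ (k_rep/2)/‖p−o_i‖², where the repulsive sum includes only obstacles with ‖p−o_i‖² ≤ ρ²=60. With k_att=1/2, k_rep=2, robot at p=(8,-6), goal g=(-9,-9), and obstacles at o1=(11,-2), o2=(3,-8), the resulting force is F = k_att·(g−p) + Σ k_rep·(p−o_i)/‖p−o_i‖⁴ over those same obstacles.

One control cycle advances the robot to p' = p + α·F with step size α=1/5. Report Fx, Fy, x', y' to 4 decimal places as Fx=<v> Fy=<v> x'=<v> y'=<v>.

F_att = 1/2·(g−p) = 1/2·(-17,-3) = (-8.5000,-1.5000)
o1: d²=25 ≤ ρ²=60; F_rep = 2·(-3,-4)/25² = (-0.0096,-0.0128)
o2: d²=29 ≤ ρ²=60; F_rep = 2·(5,2)/29² = (0.0119,0.0048)
F = F_att + ΣF_rep = (-8.4977,-1.5080)
p' = p + 1/5·F = (6.3005,-6.3016)

Fx=-8.4977 Fy=-1.5080 x'=6.3005 y'=-6.3016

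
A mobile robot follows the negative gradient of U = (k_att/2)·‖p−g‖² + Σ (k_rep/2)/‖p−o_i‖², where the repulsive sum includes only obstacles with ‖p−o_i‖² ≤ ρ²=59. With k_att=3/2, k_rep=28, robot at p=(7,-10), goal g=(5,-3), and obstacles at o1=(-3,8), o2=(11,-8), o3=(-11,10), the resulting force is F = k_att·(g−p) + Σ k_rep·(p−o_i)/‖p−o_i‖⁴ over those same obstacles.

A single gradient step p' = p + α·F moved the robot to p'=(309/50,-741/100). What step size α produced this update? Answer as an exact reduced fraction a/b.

F_att = 3/2·(g−p) = 3/2·(-2,7) = (-3.0000,10.5000)
o1: d²=424 > ρ²=59 → inactive
o2: d²=20 ≤ ρ²=59; F_rep = 28·(-4,-2)/20² = (-0.2800,-0.1400)
o3: d²=724 > ρ²=59 → inactive
F = F_att + ΣF_rep = (-3.2800,10.3600)
Δp = p'−p = (-0.8200,2.5900); α = Δx/Fx = (-41/50) / (-82/25) = 1/4
check: Δy/Fy = (259/100) / (259/25) = 1/4 ✓

α = 1/4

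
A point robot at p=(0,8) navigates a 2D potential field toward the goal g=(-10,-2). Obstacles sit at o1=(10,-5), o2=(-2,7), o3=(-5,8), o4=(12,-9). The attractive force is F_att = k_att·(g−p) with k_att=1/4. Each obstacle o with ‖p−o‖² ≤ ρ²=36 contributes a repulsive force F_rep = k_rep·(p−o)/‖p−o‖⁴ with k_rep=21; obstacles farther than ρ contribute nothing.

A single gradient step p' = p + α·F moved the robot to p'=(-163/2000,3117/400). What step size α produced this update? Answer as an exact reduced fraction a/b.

α = 1/8

F_att = 1/4·(g−p) = 1/4·(-10,-10) = (-2.5000,-2.5000)
o1: d²=269 > ρ²=36 → inactive
o2: d²=5 ≤ ρ²=36; F_rep = 21·(2,1)/5² = (1.6800,0.8400)
o3: d²=25 ≤ ρ²=36; F_rep = 21·(5,0)/25² = (0.1680,0.0000)
o4: d²=433 > ρ²=36 → inactive
F = F_att + ΣF_rep = (-0.6520,-1.6600)
Δp = p'−p = (-0.0815,-0.2075); α = Δx/Fx = (-163/2000) / (-163/250) = 1/8
check: Δy/Fy = (-83/400) / (-83/50) = 1/8 ✓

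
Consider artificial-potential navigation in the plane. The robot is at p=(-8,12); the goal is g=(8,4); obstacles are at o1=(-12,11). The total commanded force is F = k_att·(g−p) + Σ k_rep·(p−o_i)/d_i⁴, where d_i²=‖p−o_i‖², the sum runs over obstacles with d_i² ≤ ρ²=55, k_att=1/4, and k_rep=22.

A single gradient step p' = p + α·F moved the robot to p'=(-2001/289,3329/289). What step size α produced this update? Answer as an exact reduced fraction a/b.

F_att = 1/4·(g−p) = 1/4·(16,-8) = (4.0000,-2.0000)
o1: d²=17 ≤ ρ²=55; F_rep = 22·(4,1)/17² = (0.3045,0.0761)
F = F_att + ΣF_rep = (4.3045,-1.9239)
Δp = p'−p = (1.0761,-0.4810); α = Δx/Fx = (311/289) / (1244/289) = 1/4
check: Δy/Fy = (-139/289) / (-556/289) = 1/4 ✓

α = 1/4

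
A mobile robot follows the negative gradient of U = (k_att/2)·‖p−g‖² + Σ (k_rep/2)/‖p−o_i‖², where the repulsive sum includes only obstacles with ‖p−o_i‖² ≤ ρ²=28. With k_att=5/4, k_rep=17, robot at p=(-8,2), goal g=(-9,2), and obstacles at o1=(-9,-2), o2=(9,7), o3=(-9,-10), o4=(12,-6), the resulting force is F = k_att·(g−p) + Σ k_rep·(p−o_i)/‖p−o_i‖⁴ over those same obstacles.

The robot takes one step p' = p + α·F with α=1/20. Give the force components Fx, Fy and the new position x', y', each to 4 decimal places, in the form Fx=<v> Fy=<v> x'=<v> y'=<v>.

F_att = 5/4·(g−p) = 5/4·(-1,0) = (-1.2500,0.0000)
o1: d²=17 ≤ ρ²=28; F_rep = 17·(1,4)/17² = (0.0588,0.2353)
o2: d²=314 > ρ²=28 → inactive
o3: d²=145 > ρ²=28 → inactive
o4: d²=464 > ρ²=28 → inactive
F = F_att + ΣF_rep = (-1.1912,0.2353)
p' = p + 1/20·F = (-8.0596,2.0118)

Fx=-1.1912 Fy=0.2353 x'=-8.0596 y'=2.0118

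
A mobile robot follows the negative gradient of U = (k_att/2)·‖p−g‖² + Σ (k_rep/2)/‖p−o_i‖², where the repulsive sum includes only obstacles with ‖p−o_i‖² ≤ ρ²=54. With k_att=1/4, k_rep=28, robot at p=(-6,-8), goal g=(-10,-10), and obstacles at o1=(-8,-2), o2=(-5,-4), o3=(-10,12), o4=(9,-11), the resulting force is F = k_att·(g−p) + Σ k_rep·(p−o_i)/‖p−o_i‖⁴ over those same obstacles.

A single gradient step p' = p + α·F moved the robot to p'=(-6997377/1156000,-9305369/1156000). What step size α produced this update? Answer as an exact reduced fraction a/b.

α = 1/20

F_att = 1/4·(g−p) = 1/4·(-4,-2) = (-1.0000,-0.5000)
o1: d²=40 ≤ ρ²=54; F_rep = 28·(2,-6)/40² = (0.0350,-0.1050)
o2: d²=17 ≤ ρ²=54; F_rep = 28·(-1,-4)/17² = (-0.0969,-0.3875)
o3: d²=416 > ρ²=54 → inactive
o4: d²=234 > ρ²=54 → inactive
F = F_att + ΣF_rep = (-1.0619,-0.9925)
Δp = p'−p = (-0.0531,-0.0496); α = Δx/Fx = (-61377/1156000) / (-61377/57800) = 1/20
check: Δy/Fy = (-57369/1156000) / (-57369/57800) = 1/20 ✓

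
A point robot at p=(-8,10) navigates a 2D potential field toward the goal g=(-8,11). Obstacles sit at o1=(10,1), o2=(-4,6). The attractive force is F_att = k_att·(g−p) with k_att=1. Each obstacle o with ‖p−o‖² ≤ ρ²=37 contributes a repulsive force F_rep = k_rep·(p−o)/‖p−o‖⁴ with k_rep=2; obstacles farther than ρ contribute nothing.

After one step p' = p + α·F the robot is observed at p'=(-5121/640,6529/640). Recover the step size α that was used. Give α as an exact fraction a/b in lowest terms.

F_att = 1·(g−p) = 1·(0,1) = (0.0000,1.0000)
o1: d²=405 > ρ²=37 → inactive
o2: d²=32 ≤ ρ²=37; F_rep = 2·(-4,4)/32² = (-0.0078,0.0078)
F = F_att + ΣF_rep = (-0.0078,1.0078)
Δp = p'−p = (-0.0016,0.2016); α = Δx/Fx = (-1/640) / (-1/128) = 1/5
check: Δy/Fy = (129/640) / (129/128) = 1/5 ✓

α = 1/5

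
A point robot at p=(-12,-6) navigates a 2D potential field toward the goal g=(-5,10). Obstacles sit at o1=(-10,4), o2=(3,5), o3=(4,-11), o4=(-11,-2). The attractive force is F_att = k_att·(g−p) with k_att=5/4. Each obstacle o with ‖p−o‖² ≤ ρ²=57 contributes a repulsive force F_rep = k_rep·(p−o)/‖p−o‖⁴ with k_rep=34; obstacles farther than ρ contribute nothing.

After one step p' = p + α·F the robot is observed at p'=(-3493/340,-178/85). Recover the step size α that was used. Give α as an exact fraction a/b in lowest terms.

F_att = 5/4·(g−p) = 5/4·(7,16) = (8.7500,20.0000)
o1: d²=104 > ρ²=57 → inactive
o2: d²=346 > ρ²=57 → inactive
o3: d²=281 > ρ²=57 → inactive
o4: d²=17 ≤ ρ²=57; F_rep = 34·(-1,-4)/17² = (-0.1176,-0.4706)
F = F_att + ΣF_rep = (8.6324,19.5294)
Δp = p'−p = (1.7265,3.9059); α = Δx/Fx = (587/340) / (587/68) = 1/5
check: Δy/Fy = (332/85) / (332/17) = 1/5 ✓

α = 1/5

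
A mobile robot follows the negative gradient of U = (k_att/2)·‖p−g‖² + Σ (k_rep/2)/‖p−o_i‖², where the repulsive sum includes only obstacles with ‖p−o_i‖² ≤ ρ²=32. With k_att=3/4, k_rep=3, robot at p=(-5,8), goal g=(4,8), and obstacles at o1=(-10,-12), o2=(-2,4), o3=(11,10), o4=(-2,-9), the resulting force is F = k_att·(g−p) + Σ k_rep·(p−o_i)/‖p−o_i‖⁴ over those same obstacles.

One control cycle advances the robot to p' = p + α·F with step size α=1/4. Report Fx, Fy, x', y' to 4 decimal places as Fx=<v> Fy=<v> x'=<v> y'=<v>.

Fx=6.7356 Fy=0.0192 x'=-3.3161 y'=8.0048

F_att = 3/4·(g−p) = 3/4·(9,0) = (6.7500,0.0000)
o1: d²=425 > ρ²=32 → inactive
o2: d²=25 ≤ ρ²=32; F_rep = 3·(-3,4)/25² = (-0.0144,0.0192)
o3: d²=260 > ρ²=32 → inactive
o4: d²=298 > ρ²=32 → inactive
F = F_att + ΣF_rep = (6.7356,0.0192)
p' = p + 1/4·F = (-3.3161,8.0048)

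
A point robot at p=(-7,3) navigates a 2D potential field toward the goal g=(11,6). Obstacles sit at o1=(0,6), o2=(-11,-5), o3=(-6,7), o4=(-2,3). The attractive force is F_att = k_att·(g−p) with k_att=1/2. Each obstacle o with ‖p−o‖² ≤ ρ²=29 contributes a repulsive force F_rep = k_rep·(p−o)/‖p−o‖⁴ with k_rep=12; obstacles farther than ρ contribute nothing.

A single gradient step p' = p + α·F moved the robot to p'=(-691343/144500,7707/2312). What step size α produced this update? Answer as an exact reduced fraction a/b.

F_att = 1/2·(g−p) = 1/2·(18,3) = (9.0000,1.5000)
o1: d²=58 > ρ²=29 → inactive
o2: d²=80 > ρ²=29 → inactive
o3: d²=17 ≤ ρ²=29; F_rep = 12·(-1,-4)/17² = (-0.0415,-0.1661)
o4: d²=25 ≤ ρ²=29; F_rep = 12·(-5,0)/25² = (-0.0960,0.0000)
F = F_att + ΣF_rep = (8.8625,1.3339)
Δp = p'−p = (2.2156,0.3335); α = Δx/Fx = (320157/144500) / (320157/36125) = 1/4
check: Δy/Fy = (771/2312) / (771/578) = 1/4 ✓

α = 1/4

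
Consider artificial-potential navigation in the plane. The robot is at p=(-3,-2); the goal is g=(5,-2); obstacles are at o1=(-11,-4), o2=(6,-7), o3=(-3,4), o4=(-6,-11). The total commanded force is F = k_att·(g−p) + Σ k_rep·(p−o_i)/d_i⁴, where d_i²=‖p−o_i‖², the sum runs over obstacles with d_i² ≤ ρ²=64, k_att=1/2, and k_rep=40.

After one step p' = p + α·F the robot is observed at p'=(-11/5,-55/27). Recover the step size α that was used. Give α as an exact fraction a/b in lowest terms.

α = 1/5

F_att = 1/2·(g−p) = 1/2·(8,0) = (4.0000,0.0000)
o1: d²=68 > ρ²=64 → inactive
o2: d²=106 > ρ²=64 → inactive
o3: d²=36 ≤ ρ²=64; F_rep = 40·(0,-6)/36² = (0.0000,-0.1852)
o4: d²=90 > ρ²=64 → inactive
F = F_att + ΣF_rep = (4.0000,-0.1852)
Δp = p'−p = (0.8000,-0.0370); α = Δx/Fx = (4/5) / (4) = 1/5
check: Δy/Fy = (-1/27) / (-5/27) = 1/5 ✓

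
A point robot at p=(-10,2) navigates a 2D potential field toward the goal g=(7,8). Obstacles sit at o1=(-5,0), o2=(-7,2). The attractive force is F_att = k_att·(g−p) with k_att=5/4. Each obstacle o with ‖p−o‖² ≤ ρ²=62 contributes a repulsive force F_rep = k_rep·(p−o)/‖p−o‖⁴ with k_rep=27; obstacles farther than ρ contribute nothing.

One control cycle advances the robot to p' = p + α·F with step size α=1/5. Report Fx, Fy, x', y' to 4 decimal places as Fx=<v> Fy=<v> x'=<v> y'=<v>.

F_att = 5/4·(g−p) = 5/4·(17,6) = (21.2500,7.5000)
o1: d²=29 ≤ ρ²=62; F_rep = 27·(-5,2)/29² = (-0.1605,0.0642)
o2: d²=9 ≤ ρ²=62; F_rep = 27·(-3,0)/9² = (-1.0000,0.0000)
F = F_att + ΣF_rep = (20.0895,7.5642)
p' = p + 1/5·F = (-5.9821,3.5128)

Fx=20.0895 Fy=7.5642 x'=-5.9821 y'=3.5128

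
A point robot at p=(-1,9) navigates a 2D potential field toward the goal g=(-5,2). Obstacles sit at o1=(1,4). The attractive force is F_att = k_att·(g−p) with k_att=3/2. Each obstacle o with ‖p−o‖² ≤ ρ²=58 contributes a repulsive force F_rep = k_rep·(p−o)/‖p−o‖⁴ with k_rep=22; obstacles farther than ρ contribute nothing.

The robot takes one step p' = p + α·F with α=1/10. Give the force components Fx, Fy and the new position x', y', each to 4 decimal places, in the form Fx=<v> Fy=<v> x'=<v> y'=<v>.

F_att = 3/2·(g−p) = 3/2·(-4,-7) = (-6.0000,-10.5000)
o1: d²=29 ≤ ρ²=58; F_rep = 22·(-2,5)/29² = (-0.0523,0.1308)
F = F_att + ΣF_rep = (-6.0523,-10.3692)
p' = p + 1/10·F = (-1.6052,7.9631)

Fx=-6.0523 Fy=-10.3692 x'=-1.6052 y'=7.9631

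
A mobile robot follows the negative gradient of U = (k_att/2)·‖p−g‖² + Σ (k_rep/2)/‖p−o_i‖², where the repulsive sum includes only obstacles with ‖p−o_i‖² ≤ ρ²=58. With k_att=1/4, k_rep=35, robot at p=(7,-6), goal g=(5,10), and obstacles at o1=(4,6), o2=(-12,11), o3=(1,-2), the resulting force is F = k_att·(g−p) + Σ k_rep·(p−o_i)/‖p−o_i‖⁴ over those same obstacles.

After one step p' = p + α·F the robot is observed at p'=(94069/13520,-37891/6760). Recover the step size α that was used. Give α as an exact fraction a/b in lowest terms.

F_att = 1/4·(g−p) = 1/4·(-2,16) = (-0.5000,4.0000)
o1: d²=153 > ρ²=58 → inactive
o2: d²=650 > ρ²=58 → inactive
o3: d²=52 ≤ ρ²=58; F_rep = 35·(6,-4)/52² = (0.0777,-0.0518)
F = F_att + ΣF_rep = (-0.4223,3.9482)
Δp = p'−p = (-0.0422,0.3948); α = Δx/Fx = (-571/13520) / (-571/1352) = 1/10
check: Δy/Fy = (2669/6760) / (2669/676) = 1/10 ✓

α = 1/10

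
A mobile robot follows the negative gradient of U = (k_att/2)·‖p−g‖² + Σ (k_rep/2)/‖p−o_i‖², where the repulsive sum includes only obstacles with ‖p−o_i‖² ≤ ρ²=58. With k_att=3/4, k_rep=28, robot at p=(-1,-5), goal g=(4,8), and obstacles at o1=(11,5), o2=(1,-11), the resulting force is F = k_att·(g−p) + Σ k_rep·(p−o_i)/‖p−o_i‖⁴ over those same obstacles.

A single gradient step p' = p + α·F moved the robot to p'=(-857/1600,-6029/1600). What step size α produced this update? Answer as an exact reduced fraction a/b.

α = 1/8

F_att = 3/4·(g−p) = 3/4·(5,13) = (3.7500,9.7500)
o1: d²=244 > ρ²=58 → inactive
o2: d²=40 ≤ ρ²=58; F_rep = 28·(-2,6)/40² = (-0.0350,0.1050)
F = F_att + ΣF_rep = (3.7150,9.8550)
Δp = p'−p = (0.4644,1.2319); α = Δx/Fx = (743/1600) / (743/200) = 1/8
check: Δy/Fy = (1971/1600) / (1971/200) = 1/8 ✓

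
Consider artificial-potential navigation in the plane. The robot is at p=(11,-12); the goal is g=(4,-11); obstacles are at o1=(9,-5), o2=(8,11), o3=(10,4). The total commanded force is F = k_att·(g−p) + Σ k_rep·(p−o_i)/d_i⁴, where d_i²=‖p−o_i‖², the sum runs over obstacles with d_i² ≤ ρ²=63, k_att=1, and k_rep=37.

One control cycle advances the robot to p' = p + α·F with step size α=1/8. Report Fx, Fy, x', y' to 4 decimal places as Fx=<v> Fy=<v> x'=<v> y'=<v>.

F_att = 1·(g−p) = 1·(-7,1) = (-7.0000,1.0000)
o1: d²=53 ≤ ρ²=63; F_rep = 37·(2,-7)/53² = (0.0263,-0.0922)
o2: d²=538 > ρ²=63 → inactive
o3: d²=257 > ρ²=63 → inactive
F = F_att + ΣF_rep = (-6.9737,0.9078)
p' = p + 1/8·F = (10.1283,-11.8865)

Fx=-6.9737 Fy=0.9078 x'=10.1283 y'=-11.8865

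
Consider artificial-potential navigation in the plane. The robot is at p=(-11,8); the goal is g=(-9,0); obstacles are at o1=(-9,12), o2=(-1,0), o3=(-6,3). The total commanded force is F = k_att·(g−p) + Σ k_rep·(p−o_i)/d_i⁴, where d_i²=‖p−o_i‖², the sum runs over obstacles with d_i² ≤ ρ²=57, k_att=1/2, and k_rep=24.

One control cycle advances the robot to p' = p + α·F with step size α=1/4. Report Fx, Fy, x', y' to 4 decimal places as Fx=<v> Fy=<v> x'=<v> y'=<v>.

Fx=0.8320 Fy=-4.1920 x'=-10.7920 y'=6.9520

F_att = 1/2·(g−p) = 1/2·(2,-8) = (1.0000,-4.0000)
o1: d²=20 ≤ ρ²=57; F_rep = 24·(-2,-4)/20² = (-0.1200,-0.2400)
o2: d²=164 > ρ²=57 → inactive
o3: d²=50 ≤ ρ²=57; F_rep = 24·(-5,5)/50² = (-0.0480,0.0480)
F = F_att + ΣF_rep = (0.8320,-4.1920)
p' = p + 1/4·F = (-10.7920,6.9520)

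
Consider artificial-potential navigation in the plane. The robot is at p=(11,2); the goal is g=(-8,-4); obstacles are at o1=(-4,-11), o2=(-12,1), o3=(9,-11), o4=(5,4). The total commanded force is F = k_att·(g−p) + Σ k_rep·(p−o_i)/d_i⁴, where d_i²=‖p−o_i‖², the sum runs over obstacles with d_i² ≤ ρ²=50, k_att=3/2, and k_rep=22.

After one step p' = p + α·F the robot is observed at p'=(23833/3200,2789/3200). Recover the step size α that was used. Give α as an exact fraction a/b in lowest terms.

F_att = 3/2·(g−p) = 3/2·(-19,-6) = (-28.5000,-9.0000)
o1: d²=394 > ρ²=50 → inactive
o2: d²=530 > ρ²=50 → inactive
o3: d²=173 > ρ²=50 → inactive
o4: d²=40 ≤ ρ²=50; F_rep = 22·(6,-2)/40² = (0.0825,-0.0275)
F = F_att + ΣF_rep = (-28.4175,-9.0275)
Δp = p'−p = (-3.5522,-1.1284); α = Δx/Fx = (-11367/3200) / (-11367/400) = 1/8
check: Δy/Fy = (-3611/3200) / (-3611/400) = 1/8 ✓

α = 1/8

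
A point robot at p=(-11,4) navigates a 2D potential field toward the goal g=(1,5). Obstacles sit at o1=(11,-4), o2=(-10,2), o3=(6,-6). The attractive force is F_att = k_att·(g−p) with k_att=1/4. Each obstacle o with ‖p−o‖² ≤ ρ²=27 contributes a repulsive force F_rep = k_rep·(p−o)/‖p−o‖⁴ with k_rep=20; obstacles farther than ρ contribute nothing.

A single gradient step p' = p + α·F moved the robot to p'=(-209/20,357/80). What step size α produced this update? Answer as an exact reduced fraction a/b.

α = 1/4

F_att = 1/4·(g−p) = 1/4·(12,1) = (3.0000,0.2500)
o1: d²=548 > ρ²=27 → inactive
o2: d²=5 ≤ ρ²=27; F_rep = 20·(-1,2)/5² = (-0.8000,1.6000)
o3: d²=389 > ρ²=27 → inactive
F = F_att + ΣF_rep = (2.2000,1.8500)
Δp = p'−p = (0.5500,0.4625); α = Δx/Fx = (11/20) / (11/5) = 1/4
check: Δy/Fy = (37/80) / (37/20) = 1/4 ✓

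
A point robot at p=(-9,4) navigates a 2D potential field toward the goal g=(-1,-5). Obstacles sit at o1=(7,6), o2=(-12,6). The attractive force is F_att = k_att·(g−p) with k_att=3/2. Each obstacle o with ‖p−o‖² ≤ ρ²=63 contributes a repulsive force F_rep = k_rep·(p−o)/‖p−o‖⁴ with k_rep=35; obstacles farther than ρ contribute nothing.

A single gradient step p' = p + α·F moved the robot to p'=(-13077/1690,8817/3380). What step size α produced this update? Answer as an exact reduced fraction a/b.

F_att = 3/2·(g−p) = 3/2·(8,-9) = (12.0000,-13.5000)
o1: d²=260 > ρ²=63 → inactive
o2: d²=13 ≤ ρ²=63; F_rep = 35·(3,-2)/13² = (0.6213,-0.4142)
F = F_att + ΣF_rep = (12.6213,-13.9142)
Δp = p'−p = (1.2621,-1.3914); α = Δx/Fx = (2133/1690) / (2133/169) = 1/10
check: Δy/Fy = (-4703/3380) / (-4703/338) = 1/10 ✓

α = 1/10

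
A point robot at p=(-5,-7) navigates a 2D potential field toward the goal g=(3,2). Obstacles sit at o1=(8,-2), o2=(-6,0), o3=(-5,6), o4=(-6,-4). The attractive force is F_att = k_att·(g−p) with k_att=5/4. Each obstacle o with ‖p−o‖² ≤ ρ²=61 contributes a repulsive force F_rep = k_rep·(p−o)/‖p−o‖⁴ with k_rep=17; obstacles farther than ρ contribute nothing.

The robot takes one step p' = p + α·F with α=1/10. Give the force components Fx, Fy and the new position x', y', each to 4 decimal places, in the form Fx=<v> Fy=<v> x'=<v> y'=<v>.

F_att = 5/4·(g−p) = 5/4·(8,9) = (10.0000,11.2500)
o1: d²=194 > ρ²=61 → inactive
o2: d²=50 ≤ ρ²=61; F_rep = 17·(1,-7)/50² = (0.0068,-0.0476)
o3: d²=169 > ρ²=61 → inactive
o4: d²=10 ≤ ρ²=61; F_rep = 17·(1,-3)/10² = (0.1700,-0.5100)
F = F_att + ΣF_rep = (10.1768,10.6924)
p' = p + 1/10·F = (-3.9823,-5.9308)

Fx=10.1768 Fy=10.6924 x'=-3.9823 y'=-5.9308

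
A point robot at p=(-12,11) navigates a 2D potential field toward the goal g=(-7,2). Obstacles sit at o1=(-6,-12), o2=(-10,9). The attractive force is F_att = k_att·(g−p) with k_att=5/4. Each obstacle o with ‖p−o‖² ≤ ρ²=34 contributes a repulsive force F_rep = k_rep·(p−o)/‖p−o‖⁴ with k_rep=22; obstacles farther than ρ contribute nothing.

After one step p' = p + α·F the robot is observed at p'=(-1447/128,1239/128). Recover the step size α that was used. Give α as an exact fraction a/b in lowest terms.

F_att = 5/4·(g−p) = 5/4·(5,-9) = (6.2500,-11.2500)
o1: d²=565 > ρ²=34 → inactive
o2: d²=8 ≤ ρ²=34; F_rep = 22·(-2,2)/8² = (-0.6875,0.6875)
F = F_att + ΣF_rep = (5.5625,-10.5625)
Δp = p'−p = (0.6953,-1.3203); α = Δx/Fx = (89/128) / (89/16) = 1/8
check: Δy/Fy = (-169/128) / (-169/16) = 1/8 ✓

α = 1/8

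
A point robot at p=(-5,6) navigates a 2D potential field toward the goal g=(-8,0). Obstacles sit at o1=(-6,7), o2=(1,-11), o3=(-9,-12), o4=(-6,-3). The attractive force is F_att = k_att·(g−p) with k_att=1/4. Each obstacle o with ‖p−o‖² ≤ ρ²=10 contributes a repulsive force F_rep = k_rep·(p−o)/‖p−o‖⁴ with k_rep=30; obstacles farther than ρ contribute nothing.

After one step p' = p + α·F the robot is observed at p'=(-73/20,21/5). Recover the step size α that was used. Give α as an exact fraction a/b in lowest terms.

F_att = 1/4·(g−p) = 1/4·(-3,-6) = (-0.7500,-1.5000)
o1: d²=2 ≤ ρ²=10; F_rep = 30·(1,-1)/2² = (7.5000,-7.5000)
o2: d²=325 > ρ²=10 → inactive
o3: d²=340 > ρ²=10 → inactive
o4: d²=82 > ρ²=10 → inactive
F = F_att + ΣF_rep = (6.7500,-9.0000)
Δp = p'−p = (1.3500,-1.8000); α = Δx/Fx = (27/20) / (27/4) = 1/5
check: Δy/Fy = (-9/5) / (-9) = 1/5 ✓

α = 1/5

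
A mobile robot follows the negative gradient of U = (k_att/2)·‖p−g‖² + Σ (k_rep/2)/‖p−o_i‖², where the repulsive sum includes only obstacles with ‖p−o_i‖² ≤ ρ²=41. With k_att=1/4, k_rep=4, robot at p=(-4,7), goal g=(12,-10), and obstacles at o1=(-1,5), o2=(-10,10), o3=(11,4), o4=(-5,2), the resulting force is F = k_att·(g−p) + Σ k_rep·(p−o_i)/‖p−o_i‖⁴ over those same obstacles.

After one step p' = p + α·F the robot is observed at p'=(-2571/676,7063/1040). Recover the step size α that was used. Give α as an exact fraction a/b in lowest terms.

α = 1/20

F_att = 1/4·(g−p) = 1/4·(16,-17) = (4.0000,-4.2500)
o1: d²=13 ≤ ρ²=41; F_rep = 4·(-3,2)/13² = (-0.0710,0.0473)
o2: d²=45 > ρ²=41 → inactive
o3: d²=234 > ρ²=41 → inactive
o4: d²=26 ≤ ρ²=41; F_rep = 4·(1,5)/26² = (0.0059,0.0296)
F = F_att + ΣF_rep = (3.9349,-4.1731)
Δp = p'−p = (0.1967,-0.2087); α = Δx/Fx = (133/676) / (665/169) = 1/20
check: Δy/Fy = (-217/1040) / (-217/52) = 1/20 ✓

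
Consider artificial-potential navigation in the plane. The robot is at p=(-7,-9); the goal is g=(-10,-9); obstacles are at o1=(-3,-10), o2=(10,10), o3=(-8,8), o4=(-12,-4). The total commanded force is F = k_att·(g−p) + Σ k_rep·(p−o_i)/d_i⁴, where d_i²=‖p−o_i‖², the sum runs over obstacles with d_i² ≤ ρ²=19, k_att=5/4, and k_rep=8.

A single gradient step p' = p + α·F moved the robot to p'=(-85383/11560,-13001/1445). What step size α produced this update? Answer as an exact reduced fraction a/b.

F_att = 5/4·(g−p) = 5/4·(-3,0) = (-3.7500,0.0000)
o1: d²=17 ≤ ρ²=19; F_rep = 8·(-4,1)/17² = (-0.1107,0.0277)
o2: d²=650 > ρ²=19 → inactive
o3: d²=290 > ρ²=19 → inactive
o4: d²=50 > ρ²=19 → inactive
F = F_att + ΣF_rep = (-3.8607,0.0277)
Δp = p'−p = (-0.3861,0.0028); α = Δx/Fx = (-4463/11560) / (-4463/1156) = 1/10
check: Δy/Fy = (4/1445) / (8/289) = 1/10 ✓

α = 1/10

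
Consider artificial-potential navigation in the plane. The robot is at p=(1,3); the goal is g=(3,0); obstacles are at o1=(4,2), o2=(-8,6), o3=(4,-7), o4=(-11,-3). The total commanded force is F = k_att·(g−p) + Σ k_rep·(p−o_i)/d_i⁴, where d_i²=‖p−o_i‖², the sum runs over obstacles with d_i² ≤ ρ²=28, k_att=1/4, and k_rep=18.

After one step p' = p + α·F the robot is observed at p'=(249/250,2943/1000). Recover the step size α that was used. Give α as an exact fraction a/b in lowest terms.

F_att = 1/4·(g−p) = 1/4·(2,-3) = (0.5000,-0.7500)
o1: d²=10 ≤ ρ²=28; F_rep = 18·(-3,1)/10² = (-0.5400,0.1800)
o2: d²=90 > ρ²=28 → inactive
o3: d²=109 > ρ²=28 → inactive
o4: d²=180 > ρ²=28 → inactive
F = F_att + ΣF_rep = (-0.0400,-0.5700)
Δp = p'−p = (-0.0040,-0.0570); α = Δx/Fx = (-1/250) / (-1/25) = 1/10
check: Δy/Fy = (-57/1000) / (-57/100) = 1/10 ✓

α = 1/10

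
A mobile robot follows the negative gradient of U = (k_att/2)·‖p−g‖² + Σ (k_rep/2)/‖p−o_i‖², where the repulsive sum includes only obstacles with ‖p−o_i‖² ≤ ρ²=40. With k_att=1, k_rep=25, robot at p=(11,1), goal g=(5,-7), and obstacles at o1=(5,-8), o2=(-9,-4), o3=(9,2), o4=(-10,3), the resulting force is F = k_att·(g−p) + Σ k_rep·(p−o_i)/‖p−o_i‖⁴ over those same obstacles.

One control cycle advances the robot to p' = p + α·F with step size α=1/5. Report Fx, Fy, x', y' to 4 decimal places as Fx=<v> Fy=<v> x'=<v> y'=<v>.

Fx=-4.0000 Fy=-9.0000 x'=10.2000 y'=-0.8000

F_att = 1·(g−p) = 1·(-6,-8) = (-6.0000,-8.0000)
o1: d²=117 > ρ²=40 → inactive
o2: d²=425 > ρ²=40 → inactive
o3: d²=5 ≤ ρ²=40; F_rep = 25·(2,-1)/5² = (2.0000,-1.0000)
o4: d²=445 > ρ²=40 → inactive
F = F_att + ΣF_rep = (-4.0000,-9.0000)
p' = p + 1/5·F = (10.2000,-0.8000)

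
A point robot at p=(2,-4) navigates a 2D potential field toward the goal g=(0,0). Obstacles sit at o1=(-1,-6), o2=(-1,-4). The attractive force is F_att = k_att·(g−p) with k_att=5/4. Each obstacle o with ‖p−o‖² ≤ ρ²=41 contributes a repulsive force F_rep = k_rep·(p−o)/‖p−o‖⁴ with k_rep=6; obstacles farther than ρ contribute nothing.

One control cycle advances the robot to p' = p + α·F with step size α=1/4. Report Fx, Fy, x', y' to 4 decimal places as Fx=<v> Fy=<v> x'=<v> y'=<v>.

Fx=-2.1713 Fy=5.0710 x'=1.4572 y'=-2.7322

F_att = 5/4·(g−p) = 5/4·(-2,4) = (-2.5000,5.0000)
o1: d²=13 ≤ ρ²=41; F_rep = 6·(3,2)/13² = (0.1065,0.0710)
o2: d²=9 ≤ ρ²=41; F_rep = 6·(3,0)/9² = (0.2222,0.0000)
F = F_att + ΣF_rep = (-2.1713,5.0710)
p' = p + 1/4·F = (1.4572,-2.7322)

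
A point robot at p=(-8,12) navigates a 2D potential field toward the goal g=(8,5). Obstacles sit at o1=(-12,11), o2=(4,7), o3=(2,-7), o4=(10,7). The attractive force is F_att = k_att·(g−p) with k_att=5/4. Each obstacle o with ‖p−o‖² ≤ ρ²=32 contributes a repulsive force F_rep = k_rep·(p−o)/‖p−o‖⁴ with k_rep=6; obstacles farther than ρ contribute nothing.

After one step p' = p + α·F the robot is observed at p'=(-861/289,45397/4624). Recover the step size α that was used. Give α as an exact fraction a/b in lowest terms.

α = 1/4

F_att = 5/4·(g−p) = 5/4·(16,-7) = (20.0000,-8.7500)
o1: d²=17 ≤ ρ²=32; F_rep = 6·(4,1)/17² = (0.0830,0.0208)
o2: d²=169 > ρ²=32 → inactive
o3: d²=461 > ρ²=32 → inactive
o4: d²=349 > ρ²=32 → inactive
F = F_att + ΣF_rep = (20.0830,-8.7292)
Δp = p'−p = (5.0208,-2.1823); α = Δx/Fx = (1451/289) / (5804/289) = 1/4
check: Δy/Fy = (-10091/4624) / (-10091/1156) = 1/4 ✓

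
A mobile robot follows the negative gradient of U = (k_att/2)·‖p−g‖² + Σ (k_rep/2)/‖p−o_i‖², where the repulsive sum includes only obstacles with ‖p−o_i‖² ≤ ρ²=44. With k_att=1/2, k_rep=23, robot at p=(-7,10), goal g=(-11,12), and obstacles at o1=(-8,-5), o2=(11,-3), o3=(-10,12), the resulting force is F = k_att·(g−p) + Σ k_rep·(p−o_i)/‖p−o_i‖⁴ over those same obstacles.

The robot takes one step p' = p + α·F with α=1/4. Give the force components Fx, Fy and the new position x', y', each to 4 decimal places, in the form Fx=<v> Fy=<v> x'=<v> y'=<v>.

Fx=-1.5917 Fy=0.7278 x'=-7.3979 y'=10.1820

F_att = 1/2·(g−p) = 1/2·(-4,2) = (-2.0000,1.0000)
o1: d²=226 > ρ²=44 → inactive
o2: d²=493 > ρ²=44 → inactive
o3: d²=13 ≤ ρ²=44; F_rep = 23·(3,-2)/13² = (0.4083,-0.2722)
F = F_att + ΣF_rep = (-1.5917,0.7278)
p' = p + 1/4·F = (-7.3979,10.1820)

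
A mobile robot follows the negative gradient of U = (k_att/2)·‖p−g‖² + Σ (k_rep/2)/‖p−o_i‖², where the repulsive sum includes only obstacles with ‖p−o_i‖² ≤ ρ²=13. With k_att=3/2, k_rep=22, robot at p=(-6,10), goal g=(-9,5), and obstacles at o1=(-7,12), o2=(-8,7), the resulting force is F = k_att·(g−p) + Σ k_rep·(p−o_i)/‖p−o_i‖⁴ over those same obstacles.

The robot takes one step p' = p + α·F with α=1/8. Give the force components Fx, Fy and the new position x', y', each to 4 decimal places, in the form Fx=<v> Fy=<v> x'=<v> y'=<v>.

F_att = 3/2·(g−p) = 3/2·(-3,-5) = (-4.5000,-7.5000)
o1: d²=5 ≤ ρ²=13; F_rep = 22·(1,-2)/5² = (0.8800,-1.7600)
o2: d²=13 ≤ ρ²=13; F_rep = 22·(2,3)/13² = (0.2604,0.3905)
F = F_att + ΣF_rep = (-3.3596,-8.8695)
p' = p + 1/8·F = (-6.4200,8.8913)

Fx=-3.3596 Fy=-8.8695 x'=-6.4200 y'=8.8913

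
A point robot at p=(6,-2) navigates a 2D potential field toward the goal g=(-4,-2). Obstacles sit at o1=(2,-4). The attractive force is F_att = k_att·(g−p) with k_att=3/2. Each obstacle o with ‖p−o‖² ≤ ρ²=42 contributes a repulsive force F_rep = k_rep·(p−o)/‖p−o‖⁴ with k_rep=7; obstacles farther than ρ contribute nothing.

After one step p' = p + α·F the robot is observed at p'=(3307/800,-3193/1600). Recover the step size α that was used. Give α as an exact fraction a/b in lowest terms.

α = 1/8

F_att = 3/2·(g−p) = 3/2·(-10,0) = (-15.0000,0.0000)
o1: d²=20 ≤ ρ²=42; F_rep = 7·(4,2)/20² = (0.0700,0.0350)
F = F_att + ΣF_rep = (-14.9300,0.0350)
Δp = p'−p = (-1.8662,0.0044); α = Δx/Fx = (-1493/800) / (-1493/100) = 1/8
check: Δy/Fy = (7/1600) / (7/200) = 1/8 ✓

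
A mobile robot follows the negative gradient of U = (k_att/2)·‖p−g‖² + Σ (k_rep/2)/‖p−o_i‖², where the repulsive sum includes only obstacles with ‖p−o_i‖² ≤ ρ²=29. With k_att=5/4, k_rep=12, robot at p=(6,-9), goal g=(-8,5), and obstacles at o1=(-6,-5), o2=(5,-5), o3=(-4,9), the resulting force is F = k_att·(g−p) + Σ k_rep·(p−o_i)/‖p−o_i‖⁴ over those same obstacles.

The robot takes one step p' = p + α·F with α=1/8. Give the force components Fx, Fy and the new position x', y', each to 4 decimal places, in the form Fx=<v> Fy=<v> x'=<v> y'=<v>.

F_att = 5/4·(g−p) = 5/4·(-14,14) = (-17.5000,17.5000)
o1: d²=160 > ρ²=29 → inactive
o2: d²=17 ≤ ρ²=29; F_rep = 12·(1,-4)/17² = (0.0415,-0.1661)
o3: d²=424 > ρ²=29 → inactive
F = F_att + ΣF_rep = (-17.4585,17.3339)
p' = p + 1/8·F = (3.8177,-6.8333)

Fx=-17.4585 Fy=17.3339 x'=3.8177 y'=-6.8333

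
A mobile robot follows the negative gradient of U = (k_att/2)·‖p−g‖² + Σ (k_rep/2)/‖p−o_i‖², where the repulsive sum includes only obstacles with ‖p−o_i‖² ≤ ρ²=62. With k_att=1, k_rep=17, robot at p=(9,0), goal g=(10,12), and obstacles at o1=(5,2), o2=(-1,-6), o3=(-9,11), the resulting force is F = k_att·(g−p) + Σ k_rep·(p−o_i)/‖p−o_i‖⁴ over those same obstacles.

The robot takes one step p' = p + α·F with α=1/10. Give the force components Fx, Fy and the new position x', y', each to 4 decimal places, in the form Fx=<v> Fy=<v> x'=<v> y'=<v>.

F_att = 1·(g−p) = 1·(1,12) = (1.0000,12.0000)
o1: d²=20 ≤ ρ²=62; F_rep = 17·(4,-2)/20² = (0.1700,-0.0850)
o2: d²=136 > ρ²=62 → inactive
o3: d²=445 > ρ²=62 → inactive
F = F_att + ΣF_rep = (1.1700,11.9150)
p' = p + 1/10·F = (9.1170,1.1915)

Fx=1.1700 Fy=11.9150 x'=9.1170 y'=1.1915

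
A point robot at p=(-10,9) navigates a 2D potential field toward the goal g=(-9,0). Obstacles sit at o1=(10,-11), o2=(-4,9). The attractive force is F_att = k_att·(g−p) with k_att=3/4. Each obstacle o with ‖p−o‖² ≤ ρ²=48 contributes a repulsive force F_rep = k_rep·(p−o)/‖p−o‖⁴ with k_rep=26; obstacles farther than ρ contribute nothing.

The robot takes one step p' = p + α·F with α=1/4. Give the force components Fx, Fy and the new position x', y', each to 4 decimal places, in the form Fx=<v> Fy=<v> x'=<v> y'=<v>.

Fx=0.6296 Fy=-6.7500 x'=-9.8426 y'=7.3125

F_att = 3/4·(g−p) = 3/4·(1,-9) = (0.7500,-6.7500)
o1: d²=800 > ρ²=48 → inactive
o2: d²=36 ≤ ρ²=48; F_rep = 26·(-6,0)/36² = (-0.1204,0.0000)
F = F_att + ΣF_rep = (0.6296,-6.7500)
p' = p + 1/4·F = (-9.8426,7.3125)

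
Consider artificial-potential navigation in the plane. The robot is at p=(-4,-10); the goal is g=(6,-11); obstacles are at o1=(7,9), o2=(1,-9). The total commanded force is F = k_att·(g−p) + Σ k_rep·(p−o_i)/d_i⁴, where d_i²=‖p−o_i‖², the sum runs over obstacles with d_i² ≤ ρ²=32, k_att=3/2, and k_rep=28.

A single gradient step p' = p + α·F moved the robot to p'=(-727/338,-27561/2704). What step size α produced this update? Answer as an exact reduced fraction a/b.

α = 1/8

F_att = 3/2·(g−p) = 3/2·(10,-1) = (15.0000,-1.5000)
o1: d²=482 > ρ²=32 → inactive
o2: d²=26 ≤ ρ²=32; F_rep = 28·(-5,-1)/26² = (-0.2071,-0.0414)
F = F_att + ΣF_rep = (14.7929,-1.5414)
Δp = p'−p = (1.8491,-0.1927); α = Δx/Fx = (625/338) / (2500/169) = 1/8
check: Δy/Fy = (-521/2704) / (-521/338) = 1/8 ✓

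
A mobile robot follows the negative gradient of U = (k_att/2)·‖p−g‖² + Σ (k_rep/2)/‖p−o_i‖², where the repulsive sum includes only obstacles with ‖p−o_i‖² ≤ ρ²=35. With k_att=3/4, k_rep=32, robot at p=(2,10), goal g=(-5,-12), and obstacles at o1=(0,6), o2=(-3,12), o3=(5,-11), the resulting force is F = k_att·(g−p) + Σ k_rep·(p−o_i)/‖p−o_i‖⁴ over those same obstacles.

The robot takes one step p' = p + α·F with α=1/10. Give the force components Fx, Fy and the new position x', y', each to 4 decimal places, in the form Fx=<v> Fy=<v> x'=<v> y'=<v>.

Fx=-4.8998 Fy=-16.2561 x'=1.5100 y'=8.3744

F_att = 3/4·(g−p) = 3/4·(-7,-22) = (-5.2500,-16.5000)
o1: d²=20 ≤ ρ²=35; F_rep = 32·(2,4)/20² = (0.1600,0.3200)
o2: d²=29 ≤ ρ²=35; F_rep = 32·(5,-2)/29² = (0.1902,-0.0761)
o3: d²=450 > ρ²=35 → inactive
F = F_att + ΣF_rep = (-4.8998,-16.2561)
p' = p + 1/10·F = (1.5100,8.3744)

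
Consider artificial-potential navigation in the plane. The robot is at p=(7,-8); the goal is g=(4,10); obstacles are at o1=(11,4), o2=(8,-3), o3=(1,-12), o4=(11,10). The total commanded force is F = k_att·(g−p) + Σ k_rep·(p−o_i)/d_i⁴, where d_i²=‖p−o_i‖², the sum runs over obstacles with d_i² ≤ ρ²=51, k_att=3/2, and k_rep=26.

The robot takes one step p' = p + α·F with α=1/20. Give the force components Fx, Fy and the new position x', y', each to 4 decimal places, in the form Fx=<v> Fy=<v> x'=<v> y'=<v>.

F_att = 3/2·(g−p) = 3/2·(-3,18) = (-4.5000,27.0000)
o1: d²=160 > ρ²=51 → inactive
o2: d²=26 ≤ ρ²=51; F_rep = 26·(-1,-5)/26² = (-0.0385,-0.1923)
o3: d²=52 > ρ²=51 → inactive
o4: d²=340 > ρ²=51 → inactive
F = F_att + ΣF_rep = (-4.5385,26.8077)
p' = p + 1/20·F = (6.7731,-6.6596)

Fx=-4.5385 Fy=26.8077 x'=6.7731 y'=-6.6596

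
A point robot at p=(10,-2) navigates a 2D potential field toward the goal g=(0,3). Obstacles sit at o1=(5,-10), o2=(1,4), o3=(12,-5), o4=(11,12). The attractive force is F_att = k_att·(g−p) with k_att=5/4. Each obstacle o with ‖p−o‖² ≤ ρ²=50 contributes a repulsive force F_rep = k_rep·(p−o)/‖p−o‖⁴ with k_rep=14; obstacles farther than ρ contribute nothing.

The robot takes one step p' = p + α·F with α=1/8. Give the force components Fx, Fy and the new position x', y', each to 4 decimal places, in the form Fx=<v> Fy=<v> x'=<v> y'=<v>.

Fx=-12.6657 Fy=6.4985 x'=8.4168 y'=-1.1877

F_att = 5/4·(g−p) = 5/4·(-10,5) = (-12.5000,6.2500)
o1: d²=89 > ρ²=50 → inactive
o2: d²=117 > ρ²=50 → inactive
o3: d²=13 ≤ ρ²=50; F_rep = 14·(-2,3)/13² = (-0.1657,0.2485)
o4: d²=197 > ρ²=50 → inactive
F = F_att + ΣF_rep = (-12.6657,6.4985)
p' = p + 1/8·F = (8.4168,-1.1877)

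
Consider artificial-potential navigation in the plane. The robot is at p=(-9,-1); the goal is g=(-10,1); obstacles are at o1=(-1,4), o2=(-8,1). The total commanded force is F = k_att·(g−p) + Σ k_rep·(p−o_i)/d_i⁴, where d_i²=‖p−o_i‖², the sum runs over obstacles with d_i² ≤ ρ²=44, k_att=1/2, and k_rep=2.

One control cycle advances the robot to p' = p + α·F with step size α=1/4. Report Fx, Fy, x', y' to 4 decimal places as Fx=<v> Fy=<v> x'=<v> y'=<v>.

F_att = 1/2·(g−p) = 1/2·(-1,2) = (-0.5000,1.0000)
o1: d²=89 > ρ²=44 → inactive
o2: d²=5 ≤ ρ²=44; F_rep = 2·(-1,-2)/5² = (-0.0800,-0.1600)
F = F_att + ΣF_rep = (-0.5800,0.8400)
p' = p + 1/4·F = (-9.1450,-0.7900)

Fx=-0.5800 Fy=0.8400 x'=-9.1450 y'=-0.7900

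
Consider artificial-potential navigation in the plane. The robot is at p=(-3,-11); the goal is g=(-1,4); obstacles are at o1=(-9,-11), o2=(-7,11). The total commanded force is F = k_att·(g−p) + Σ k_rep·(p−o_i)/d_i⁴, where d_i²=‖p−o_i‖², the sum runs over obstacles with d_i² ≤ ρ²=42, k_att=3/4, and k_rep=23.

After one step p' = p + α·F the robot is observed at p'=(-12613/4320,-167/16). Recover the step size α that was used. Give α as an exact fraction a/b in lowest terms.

F_att = 3/4·(g−p) = 3/4·(2,15) = (1.5000,11.2500)
o1: d²=36 ≤ ρ²=42; F_rep = 23·(6,0)/36² = (0.1065,0.0000)
o2: d²=500 > ρ²=42 → inactive
F = F_att + ΣF_rep = (1.6065,11.2500)
Δp = p'−p = (0.0803,0.5625); α = Δx/Fx = (347/4320) / (347/216) = 1/20
check: Δy/Fy = (9/16) / (45/4) = 1/20 ✓

α = 1/20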